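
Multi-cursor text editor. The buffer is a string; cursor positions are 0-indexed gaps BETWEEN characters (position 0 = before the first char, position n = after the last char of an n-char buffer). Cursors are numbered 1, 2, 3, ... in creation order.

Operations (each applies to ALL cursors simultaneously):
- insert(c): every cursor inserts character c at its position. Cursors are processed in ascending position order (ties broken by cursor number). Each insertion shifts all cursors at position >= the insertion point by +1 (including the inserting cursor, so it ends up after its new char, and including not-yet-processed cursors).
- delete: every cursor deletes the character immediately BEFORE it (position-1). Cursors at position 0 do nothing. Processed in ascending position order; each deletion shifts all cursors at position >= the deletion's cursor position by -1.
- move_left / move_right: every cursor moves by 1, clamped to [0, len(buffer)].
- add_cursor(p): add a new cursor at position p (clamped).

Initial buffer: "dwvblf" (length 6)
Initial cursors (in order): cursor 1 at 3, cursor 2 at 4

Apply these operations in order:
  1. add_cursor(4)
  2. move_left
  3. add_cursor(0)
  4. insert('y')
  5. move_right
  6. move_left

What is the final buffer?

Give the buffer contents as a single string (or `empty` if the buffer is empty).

After op 1 (add_cursor(4)): buffer="dwvblf" (len 6), cursors c1@3 c2@4 c3@4, authorship ......
After op 2 (move_left): buffer="dwvblf" (len 6), cursors c1@2 c2@3 c3@3, authorship ......
After op 3 (add_cursor(0)): buffer="dwvblf" (len 6), cursors c4@0 c1@2 c2@3 c3@3, authorship ......
After op 4 (insert('y')): buffer="ydwyvyyblf" (len 10), cursors c4@1 c1@4 c2@7 c3@7, authorship 4..1.23...
After op 5 (move_right): buffer="ydwyvyyblf" (len 10), cursors c4@2 c1@5 c2@8 c3@8, authorship 4..1.23...
After op 6 (move_left): buffer="ydwyvyyblf" (len 10), cursors c4@1 c1@4 c2@7 c3@7, authorship 4..1.23...

Answer: ydwyvyyblf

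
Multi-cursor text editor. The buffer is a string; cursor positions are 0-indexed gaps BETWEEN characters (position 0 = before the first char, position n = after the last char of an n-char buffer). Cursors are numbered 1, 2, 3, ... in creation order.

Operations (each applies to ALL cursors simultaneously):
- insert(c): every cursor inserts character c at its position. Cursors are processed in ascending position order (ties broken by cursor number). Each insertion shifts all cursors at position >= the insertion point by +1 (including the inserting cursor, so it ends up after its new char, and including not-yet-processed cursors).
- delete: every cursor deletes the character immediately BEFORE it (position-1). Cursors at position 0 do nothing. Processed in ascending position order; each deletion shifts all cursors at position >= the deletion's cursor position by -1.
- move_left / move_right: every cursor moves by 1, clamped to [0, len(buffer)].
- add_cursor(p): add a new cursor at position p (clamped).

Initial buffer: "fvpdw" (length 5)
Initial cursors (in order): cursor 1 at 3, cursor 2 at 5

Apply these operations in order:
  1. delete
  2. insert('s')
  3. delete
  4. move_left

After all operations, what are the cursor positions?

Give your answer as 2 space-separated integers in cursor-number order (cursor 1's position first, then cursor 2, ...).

After op 1 (delete): buffer="fvd" (len 3), cursors c1@2 c2@3, authorship ...
After op 2 (insert('s')): buffer="fvsds" (len 5), cursors c1@3 c2@5, authorship ..1.2
After op 3 (delete): buffer="fvd" (len 3), cursors c1@2 c2@3, authorship ...
After op 4 (move_left): buffer="fvd" (len 3), cursors c1@1 c2@2, authorship ...

Answer: 1 2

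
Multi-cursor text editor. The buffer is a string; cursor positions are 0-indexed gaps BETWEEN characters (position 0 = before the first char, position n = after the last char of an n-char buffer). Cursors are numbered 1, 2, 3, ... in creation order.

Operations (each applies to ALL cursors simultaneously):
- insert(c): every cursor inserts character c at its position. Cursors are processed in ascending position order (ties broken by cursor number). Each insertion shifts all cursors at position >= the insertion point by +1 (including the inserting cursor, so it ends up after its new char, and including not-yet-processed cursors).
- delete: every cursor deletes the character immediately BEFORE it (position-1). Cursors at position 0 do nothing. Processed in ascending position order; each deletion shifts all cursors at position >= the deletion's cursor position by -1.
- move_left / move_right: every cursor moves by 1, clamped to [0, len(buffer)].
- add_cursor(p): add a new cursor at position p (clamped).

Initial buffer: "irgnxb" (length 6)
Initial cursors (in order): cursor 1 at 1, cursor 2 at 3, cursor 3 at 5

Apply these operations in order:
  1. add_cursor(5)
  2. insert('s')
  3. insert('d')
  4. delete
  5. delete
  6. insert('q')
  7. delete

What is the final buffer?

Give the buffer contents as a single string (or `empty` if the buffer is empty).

Answer: irgnxb

Derivation:
After op 1 (add_cursor(5)): buffer="irgnxb" (len 6), cursors c1@1 c2@3 c3@5 c4@5, authorship ......
After op 2 (insert('s')): buffer="isrgsnxssb" (len 10), cursors c1@2 c2@5 c3@9 c4@9, authorship .1..2..34.
After op 3 (insert('d')): buffer="isdrgsdnxssddb" (len 14), cursors c1@3 c2@7 c3@13 c4@13, authorship .11..22..3434.
After op 4 (delete): buffer="isrgsnxssb" (len 10), cursors c1@2 c2@5 c3@9 c4@9, authorship .1..2..34.
After op 5 (delete): buffer="irgnxb" (len 6), cursors c1@1 c2@3 c3@5 c4@5, authorship ......
After op 6 (insert('q')): buffer="iqrgqnxqqb" (len 10), cursors c1@2 c2@5 c3@9 c4@9, authorship .1..2..34.
After op 7 (delete): buffer="irgnxb" (len 6), cursors c1@1 c2@3 c3@5 c4@5, authorship ......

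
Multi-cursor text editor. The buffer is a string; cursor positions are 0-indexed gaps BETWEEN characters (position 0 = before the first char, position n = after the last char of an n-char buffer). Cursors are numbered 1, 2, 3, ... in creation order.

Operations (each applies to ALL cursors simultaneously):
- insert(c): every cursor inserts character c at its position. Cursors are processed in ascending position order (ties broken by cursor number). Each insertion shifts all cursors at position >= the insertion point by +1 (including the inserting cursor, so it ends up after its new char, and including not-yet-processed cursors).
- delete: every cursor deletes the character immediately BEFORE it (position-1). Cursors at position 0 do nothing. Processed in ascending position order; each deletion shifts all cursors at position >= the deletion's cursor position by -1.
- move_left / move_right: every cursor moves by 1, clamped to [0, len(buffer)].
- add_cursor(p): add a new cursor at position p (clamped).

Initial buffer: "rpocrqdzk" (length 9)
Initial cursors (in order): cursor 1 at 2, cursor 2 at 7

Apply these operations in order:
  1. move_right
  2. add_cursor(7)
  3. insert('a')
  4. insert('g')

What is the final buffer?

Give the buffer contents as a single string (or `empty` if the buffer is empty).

After op 1 (move_right): buffer="rpocrqdzk" (len 9), cursors c1@3 c2@8, authorship .........
After op 2 (add_cursor(7)): buffer="rpocrqdzk" (len 9), cursors c1@3 c3@7 c2@8, authorship .........
After op 3 (insert('a')): buffer="rpoacrqdazak" (len 12), cursors c1@4 c3@9 c2@11, authorship ...1....3.2.
After op 4 (insert('g')): buffer="rpoagcrqdagzagk" (len 15), cursors c1@5 c3@11 c2@14, authorship ...11....33.22.

Answer: rpoagcrqdagzagk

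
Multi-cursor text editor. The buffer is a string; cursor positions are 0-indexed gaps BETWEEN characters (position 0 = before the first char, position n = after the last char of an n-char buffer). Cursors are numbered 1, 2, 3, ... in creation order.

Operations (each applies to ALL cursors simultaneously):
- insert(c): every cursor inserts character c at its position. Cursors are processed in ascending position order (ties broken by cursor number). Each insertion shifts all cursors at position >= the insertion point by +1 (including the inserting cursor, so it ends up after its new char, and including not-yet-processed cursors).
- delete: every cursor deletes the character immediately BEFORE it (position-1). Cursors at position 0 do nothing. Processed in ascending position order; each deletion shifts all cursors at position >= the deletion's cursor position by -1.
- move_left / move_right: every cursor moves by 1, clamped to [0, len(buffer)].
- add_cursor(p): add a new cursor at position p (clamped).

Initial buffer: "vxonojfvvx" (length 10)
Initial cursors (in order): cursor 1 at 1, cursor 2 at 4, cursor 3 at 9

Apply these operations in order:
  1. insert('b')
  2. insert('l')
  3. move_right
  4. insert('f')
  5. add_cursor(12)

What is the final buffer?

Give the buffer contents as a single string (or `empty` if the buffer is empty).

Answer: vblxfonblofjfvvblxf

Derivation:
After op 1 (insert('b')): buffer="vbxonbojfvvbx" (len 13), cursors c1@2 c2@6 c3@12, authorship .1...2.....3.
After op 2 (insert('l')): buffer="vblxonblojfvvblx" (len 16), cursors c1@3 c2@8 c3@15, authorship .11...22.....33.
After op 3 (move_right): buffer="vblxonblojfvvblx" (len 16), cursors c1@4 c2@9 c3@16, authorship .11...22.....33.
After op 4 (insert('f')): buffer="vblxfonblofjfvvblxf" (len 19), cursors c1@5 c2@11 c3@19, authorship .11.1..22.2....33.3
After op 5 (add_cursor(12)): buffer="vblxfonblofjfvvblxf" (len 19), cursors c1@5 c2@11 c4@12 c3@19, authorship .11.1..22.2....33.3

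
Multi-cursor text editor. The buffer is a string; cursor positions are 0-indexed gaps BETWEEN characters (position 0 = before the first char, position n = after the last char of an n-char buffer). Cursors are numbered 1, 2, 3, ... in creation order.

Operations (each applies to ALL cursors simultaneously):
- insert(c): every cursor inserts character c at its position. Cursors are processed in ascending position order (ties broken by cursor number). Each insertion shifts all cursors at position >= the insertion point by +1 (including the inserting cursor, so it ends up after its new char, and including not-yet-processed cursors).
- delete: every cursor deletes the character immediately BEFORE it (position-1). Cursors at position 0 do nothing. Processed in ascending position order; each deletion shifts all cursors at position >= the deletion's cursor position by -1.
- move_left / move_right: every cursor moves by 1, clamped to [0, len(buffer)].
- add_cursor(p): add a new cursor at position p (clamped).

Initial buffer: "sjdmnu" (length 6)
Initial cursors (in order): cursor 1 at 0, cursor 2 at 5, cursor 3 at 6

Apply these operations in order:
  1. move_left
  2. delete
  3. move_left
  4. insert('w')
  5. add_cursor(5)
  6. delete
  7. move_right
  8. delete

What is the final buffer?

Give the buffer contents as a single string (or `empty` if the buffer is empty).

After op 1 (move_left): buffer="sjdmnu" (len 6), cursors c1@0 c2@4 c3@5, authorship ......
After op 2 (delete): buffer="sjdu" (len 4), cursors c1@0 c2@3 c3@3, authorship ....
After op 3 (move_left): buffer="sjdu" (len 4), cursors c1@0 c2@2 c3@2, authorship ....
After op 4 (insert('w')): buffer="wsjwwdu" (len 7), cursors c1@1 c2@5 c3@5, authorship 1..23..
After op 5 (add_cursor(5)): buffer="wsjwwdu" (len 7), cursors c1@1 c2@5 c3@5 c4@5, authorship 1..23..
After op 6 (delete): buffer="sdu" (len 3), cursors c1@0 c2@1 c3@1 c4@1, authorship ...
After op 7 (move_right): buffer="sdu" (len 3), cursors c1@1 c2@2 c3@2 c4@2, authorship ...
After op 8 (delete): buffer="u" (len 1), cursors c1@0 c2@0 c3@0 c4@0, authorship .

Answer: u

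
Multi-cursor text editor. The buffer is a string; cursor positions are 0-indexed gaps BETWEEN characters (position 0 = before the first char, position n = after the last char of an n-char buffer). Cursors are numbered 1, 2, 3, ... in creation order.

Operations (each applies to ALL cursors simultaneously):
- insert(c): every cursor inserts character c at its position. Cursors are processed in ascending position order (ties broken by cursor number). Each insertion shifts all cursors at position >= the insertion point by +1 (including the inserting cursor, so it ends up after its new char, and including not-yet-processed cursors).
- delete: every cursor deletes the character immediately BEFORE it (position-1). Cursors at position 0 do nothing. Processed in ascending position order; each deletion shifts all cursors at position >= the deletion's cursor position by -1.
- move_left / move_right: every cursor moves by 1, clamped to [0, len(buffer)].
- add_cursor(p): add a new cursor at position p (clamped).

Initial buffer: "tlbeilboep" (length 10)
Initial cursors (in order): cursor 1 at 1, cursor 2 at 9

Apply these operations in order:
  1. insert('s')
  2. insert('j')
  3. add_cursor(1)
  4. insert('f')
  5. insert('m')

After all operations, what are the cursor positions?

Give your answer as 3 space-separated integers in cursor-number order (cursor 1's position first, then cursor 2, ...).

After op 1 (insert('s')): buffer="tslbeilboesp" (len 12), cursors c1@2 c2@11, authorship .1........2.
After op 2 (insert('j')): buffer="tsjlbeilboesjp" (len 14), cursors c1@3 c2@13, authorship .11........22.
After op 3 (add_cursor(1)): buffer="tsjlbeilboesjp" (len 14), cursors c3@1 c1@3 c2@13, authorship .11........22.
After op 4 (insert('f')): buffer="tfsjflbeilboesjfp" (len 17), cursors c3@2 c1@5 c2@16, authorship .3111........222.
After op 5 (insert('m')): buffer="tfmsjfmlbeilboesjfmp" (len 20), cursors c3@3 c1@7 c2@19, authorship .331111........2222.

Answer: 7 19 3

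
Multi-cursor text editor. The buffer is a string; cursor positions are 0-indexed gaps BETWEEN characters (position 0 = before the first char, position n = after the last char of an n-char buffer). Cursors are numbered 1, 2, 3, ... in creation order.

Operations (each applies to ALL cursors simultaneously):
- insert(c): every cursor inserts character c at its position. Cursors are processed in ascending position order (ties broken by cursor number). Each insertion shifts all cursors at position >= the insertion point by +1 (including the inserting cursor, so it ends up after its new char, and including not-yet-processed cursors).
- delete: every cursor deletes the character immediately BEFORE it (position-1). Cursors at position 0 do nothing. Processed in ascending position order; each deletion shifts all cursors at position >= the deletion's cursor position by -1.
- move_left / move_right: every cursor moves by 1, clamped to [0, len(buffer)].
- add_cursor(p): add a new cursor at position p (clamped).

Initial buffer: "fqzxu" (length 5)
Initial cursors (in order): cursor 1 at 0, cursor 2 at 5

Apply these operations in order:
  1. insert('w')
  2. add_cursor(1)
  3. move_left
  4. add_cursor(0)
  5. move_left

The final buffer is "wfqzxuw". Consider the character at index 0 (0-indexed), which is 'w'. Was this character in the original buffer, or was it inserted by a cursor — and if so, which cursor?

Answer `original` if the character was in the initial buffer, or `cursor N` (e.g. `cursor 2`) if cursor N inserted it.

Answer: cursor 1

Derivation:
After op 1 (insert('w')): buffer="wfqzxuw" (len 7), cursors c1@1 c2@7, authorship 1.....2
After op 2 (add_cursor(1)): buffer="wfqzxuw" (len 7), cursors c1@1 c3@1 c2@7, authorship 1.....2
After op 3 (move_left): buffer="wfqzxuw" (len 7), cursors c1@0 c3@0 c2@6, authorship 1.....2
After op 4 (add_cursor(0)): buffer="wfqzxuw" (len 7), cursors c1@0 c3@0 c4@0 c2@6, authorship 1.....2
After op 5 (move_left): buffer="wfqzxuw" (len 7), cursors c1@0 c3@0 c4@0 c2@5, authorship 1.....2
Authorship (.=original, N=cursor N): 1 . . . . . 2
Index 0: author = 1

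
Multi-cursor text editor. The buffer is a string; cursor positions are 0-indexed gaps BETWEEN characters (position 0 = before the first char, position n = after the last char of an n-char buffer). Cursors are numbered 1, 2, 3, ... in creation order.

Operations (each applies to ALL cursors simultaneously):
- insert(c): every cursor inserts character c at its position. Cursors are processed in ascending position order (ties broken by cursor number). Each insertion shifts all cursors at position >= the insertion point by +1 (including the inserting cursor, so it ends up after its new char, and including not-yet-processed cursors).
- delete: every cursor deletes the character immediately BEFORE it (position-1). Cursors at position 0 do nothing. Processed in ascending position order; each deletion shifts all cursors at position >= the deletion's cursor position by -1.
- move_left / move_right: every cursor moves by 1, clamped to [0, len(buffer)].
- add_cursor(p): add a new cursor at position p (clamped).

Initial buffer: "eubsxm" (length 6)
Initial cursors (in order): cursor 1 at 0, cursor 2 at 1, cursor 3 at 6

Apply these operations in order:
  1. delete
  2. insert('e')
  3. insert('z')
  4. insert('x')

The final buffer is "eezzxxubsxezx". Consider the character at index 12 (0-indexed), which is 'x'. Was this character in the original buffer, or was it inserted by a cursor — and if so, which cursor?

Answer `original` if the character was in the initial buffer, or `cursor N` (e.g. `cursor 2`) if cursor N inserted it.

Answer: cursor 3

Derivation:
After op 1 (delete): buffer="ubsx" (len 4), cursors c1@0 c2@0 c3@4, authorship ....
After op 2 (insert('e')): buffer="eeubsxe" (len 7), cursors c1@2 c2@2 c3@7, authorship 12....3
After op 3 (insert('z')): buffer="eezzubsxez" (len 10), cursors c1@4 c2@4 c3@10, authorship 1212....33
After op 4 (insert('x')): buffer="eezzxxubsxezx" (len 13), cursors c1@6 c2@6 c3@13, authorship 121212....333
Authorship (.=original, N=cursor N): 1 2 1 2 1 2 . . . . 3 3 3
Index 12: author = 3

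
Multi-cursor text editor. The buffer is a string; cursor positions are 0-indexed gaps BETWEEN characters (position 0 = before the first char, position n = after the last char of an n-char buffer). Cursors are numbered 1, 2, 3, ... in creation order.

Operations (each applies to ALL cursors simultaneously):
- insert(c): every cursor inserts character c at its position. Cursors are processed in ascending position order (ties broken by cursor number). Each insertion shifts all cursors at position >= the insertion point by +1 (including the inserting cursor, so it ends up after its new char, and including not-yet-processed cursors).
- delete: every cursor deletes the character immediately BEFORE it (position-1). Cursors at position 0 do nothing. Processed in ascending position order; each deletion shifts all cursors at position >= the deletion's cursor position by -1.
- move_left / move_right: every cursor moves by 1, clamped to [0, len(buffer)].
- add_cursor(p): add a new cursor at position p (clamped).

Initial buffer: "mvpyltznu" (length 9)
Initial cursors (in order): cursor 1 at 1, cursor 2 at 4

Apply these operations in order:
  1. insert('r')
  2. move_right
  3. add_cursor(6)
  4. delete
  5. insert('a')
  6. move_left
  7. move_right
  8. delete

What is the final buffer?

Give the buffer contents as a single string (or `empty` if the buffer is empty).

Answer: mrpytznu

Derivation:
After op 1 (insert('r')): buffer="mrvpyrltznu" (len 11), cursors c1@2 c2@6, authorship .1...2.....
After op 2 (move_right): buffer="mrvpyrltznu" (len 11), cursors c1@3 c2@7, authorship .1...2.....
After op 3 (add_cursor(6)): buffer="mrvpyrltznu" (len 11), cursors c1@3 c3@6 c2@7, authorship .1...2.....
After op 4 (delete): buffer="mrpytznu" (len 8), cursors c1@2 c2@4 c3@4, authorship .1......
After op 5 (insert('a')): buffer="mrapyaatznu" (len 11), cursors c1@3 c2@7 c3@7, authorship .11..23....
After op 6 (move_left): buffer="mrapyaatznu" (len 11), cursors c1@2 c2@6 c3@6, authorship .11..23....
After op 7 (move_right): buffer="mrapyaatznu" (len 11), cursors c1@3 c2@7 c3@7, authorship .11..23....
After op 8 (delete): buffer="mrpytznu" (len 8), cursors c1@2 c2@4 c3@4, authorship .1......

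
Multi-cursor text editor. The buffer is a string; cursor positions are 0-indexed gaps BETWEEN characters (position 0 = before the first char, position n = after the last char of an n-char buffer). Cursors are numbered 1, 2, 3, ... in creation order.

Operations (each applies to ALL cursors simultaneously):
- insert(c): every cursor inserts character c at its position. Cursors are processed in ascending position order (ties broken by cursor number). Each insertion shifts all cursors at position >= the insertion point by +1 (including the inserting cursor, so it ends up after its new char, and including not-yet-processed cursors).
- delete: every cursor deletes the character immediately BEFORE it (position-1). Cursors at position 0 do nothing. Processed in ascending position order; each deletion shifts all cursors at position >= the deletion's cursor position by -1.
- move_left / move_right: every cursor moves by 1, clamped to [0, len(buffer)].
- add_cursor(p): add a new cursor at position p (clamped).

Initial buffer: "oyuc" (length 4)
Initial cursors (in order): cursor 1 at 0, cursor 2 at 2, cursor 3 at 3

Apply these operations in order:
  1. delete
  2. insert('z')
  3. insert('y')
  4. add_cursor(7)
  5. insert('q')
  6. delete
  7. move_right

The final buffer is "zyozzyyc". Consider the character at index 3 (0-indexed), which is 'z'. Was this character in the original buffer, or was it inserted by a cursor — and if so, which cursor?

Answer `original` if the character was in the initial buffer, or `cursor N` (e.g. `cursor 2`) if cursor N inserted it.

Answer: cursor 2

Derivation:
After op 1 (delete): buffer="oc" (len 2), cursors c1@0 c2@1 c3@1, authorship ..
After op 2 (insert('z')): buffer="zozzc" (len 5), cursors c1@1 c2@4 c3@4, authorship 1.23.
After op 3 (insert('y')): buffer="zyozzyyc" (len 8), cursors c1@2 c2@7 c3@7, authorship 11.2323.
After op 4 (add_cursor(7)): buffer="zyozzyyc" (len 8), cursors c1@2 c2@7 c3@7 c4@7, authorship 11.2323.
After op 5 (insert('q')): buffer="zyqozzyyqqqc" (len 12), cursors c1@3 c2@11 c3@11 c4@11, authorship 111.2323234.
After op 6 (delete): buffer="zyozzyyc" (len 8), cursors c1@2 c2@7 c3@7 c4@7, authorship 11.2323.
After op 7 (move_right): buffer="zyozzyyc" (len 8), cursors c1@3 c2@8 c3@8 c4@8, authorship 11.2323.
Authorship (.=original, N=cursor N): 1 1 . 2 3 2 3 .
Index 3: author = 2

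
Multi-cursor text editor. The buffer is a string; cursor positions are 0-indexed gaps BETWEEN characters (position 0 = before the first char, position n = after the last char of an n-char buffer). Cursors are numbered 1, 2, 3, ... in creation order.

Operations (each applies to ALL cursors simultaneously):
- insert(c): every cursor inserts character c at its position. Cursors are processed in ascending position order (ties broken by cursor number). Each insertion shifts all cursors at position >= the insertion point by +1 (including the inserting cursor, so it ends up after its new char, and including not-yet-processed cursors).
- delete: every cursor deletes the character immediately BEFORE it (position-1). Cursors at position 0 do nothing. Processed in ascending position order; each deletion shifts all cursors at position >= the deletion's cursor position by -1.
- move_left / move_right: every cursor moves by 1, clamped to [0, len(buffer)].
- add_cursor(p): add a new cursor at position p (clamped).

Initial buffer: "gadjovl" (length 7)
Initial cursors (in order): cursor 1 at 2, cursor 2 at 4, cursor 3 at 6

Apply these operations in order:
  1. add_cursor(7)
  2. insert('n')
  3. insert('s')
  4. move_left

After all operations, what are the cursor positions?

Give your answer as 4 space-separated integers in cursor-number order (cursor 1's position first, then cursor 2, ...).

After op 1 (add_cursor(7)): buffer="gadjovl" (len 7), cursors c1@2 c2@4 c3@6 c4@7, authorship .......
After op 2 (insert('n')): buffer="gandjnovnln" (len 11), cursors c1@3 c2@6 c3@9 c4@11, authorship ..1..2..3.4
After op 3 (insert('s')): buffer="gansdjnsovnslns" (len 15), cursors c1@4 c2@8 c3@12 c4@15, authorship ..11..22..33.44
After op 4 (move_left): buffer="gansdjnsovnslns" (len 15), cursors c1@3 c2@7 c3@11 c4@14, authorship ..11..22..33.44

Answer: 3 7 11 14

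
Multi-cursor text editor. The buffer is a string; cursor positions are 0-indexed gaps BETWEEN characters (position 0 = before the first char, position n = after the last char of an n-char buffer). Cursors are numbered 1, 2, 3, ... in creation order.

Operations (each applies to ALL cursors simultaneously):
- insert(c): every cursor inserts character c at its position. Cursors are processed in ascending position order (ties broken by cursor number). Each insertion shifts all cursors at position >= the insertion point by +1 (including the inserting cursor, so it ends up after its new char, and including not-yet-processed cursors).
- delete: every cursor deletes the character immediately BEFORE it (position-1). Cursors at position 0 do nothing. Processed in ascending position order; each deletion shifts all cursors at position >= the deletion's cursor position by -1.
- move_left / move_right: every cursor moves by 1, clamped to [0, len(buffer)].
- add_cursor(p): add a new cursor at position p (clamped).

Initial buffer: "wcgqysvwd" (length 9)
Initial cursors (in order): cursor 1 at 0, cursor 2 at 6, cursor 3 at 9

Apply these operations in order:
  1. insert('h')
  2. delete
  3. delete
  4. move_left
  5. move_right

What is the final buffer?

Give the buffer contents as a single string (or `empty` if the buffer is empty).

Answer: wcgqyvw

Derivation:
After op 1 (insert('h')): buffer="hwcgqyshvwdh" (len 12), cursors c1@1 c2@8 c3@12, authorship 1......2...3
After op 2 (delete): buffer="wcgqysvwd" (len 9), cursors c1@0 c2@6 c3@9, authorship .........
After op 3 (delete): buffer="wcgqyvw" (len 7), cursors c1@0 c2@5 c3@7, authorship .......
After op 4 (move_left): buffer="wcgqyvw" (len 7), cursors c1@0 c2@4 c3@6, authorship .......
After op 5 (move_right): buffer="wcgqyvw" (len 7), cursors c1@1 c2@5 c3@7, authorship .......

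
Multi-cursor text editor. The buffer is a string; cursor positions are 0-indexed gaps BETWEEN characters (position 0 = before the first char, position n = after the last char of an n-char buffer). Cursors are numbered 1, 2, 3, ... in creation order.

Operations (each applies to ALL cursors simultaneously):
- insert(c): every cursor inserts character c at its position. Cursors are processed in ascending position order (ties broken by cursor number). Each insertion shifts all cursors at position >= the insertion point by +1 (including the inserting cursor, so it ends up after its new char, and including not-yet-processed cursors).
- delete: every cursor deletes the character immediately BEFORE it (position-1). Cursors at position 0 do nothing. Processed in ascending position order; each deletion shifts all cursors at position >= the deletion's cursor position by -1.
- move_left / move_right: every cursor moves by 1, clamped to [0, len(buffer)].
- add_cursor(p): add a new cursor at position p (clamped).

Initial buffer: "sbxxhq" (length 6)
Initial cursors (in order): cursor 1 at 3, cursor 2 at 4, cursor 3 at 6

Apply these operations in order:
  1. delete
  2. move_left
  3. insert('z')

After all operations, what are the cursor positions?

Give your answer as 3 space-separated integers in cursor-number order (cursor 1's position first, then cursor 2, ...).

Answer: 3 3 5

Derivation:
After op 1 (delete): buffer="sbh" (len 3), cursors c1@2 c2@2 c3@3, authorship ...
After op 2 (move_left): buffer="sbh" (len 3), cursors c1@1 c2@1 c3@2, authorship ...
After op 3 (insert('z')): buffer="szzbzh" (len 6), cursors c1@3 c2@3 c3@5, authorship .12.3.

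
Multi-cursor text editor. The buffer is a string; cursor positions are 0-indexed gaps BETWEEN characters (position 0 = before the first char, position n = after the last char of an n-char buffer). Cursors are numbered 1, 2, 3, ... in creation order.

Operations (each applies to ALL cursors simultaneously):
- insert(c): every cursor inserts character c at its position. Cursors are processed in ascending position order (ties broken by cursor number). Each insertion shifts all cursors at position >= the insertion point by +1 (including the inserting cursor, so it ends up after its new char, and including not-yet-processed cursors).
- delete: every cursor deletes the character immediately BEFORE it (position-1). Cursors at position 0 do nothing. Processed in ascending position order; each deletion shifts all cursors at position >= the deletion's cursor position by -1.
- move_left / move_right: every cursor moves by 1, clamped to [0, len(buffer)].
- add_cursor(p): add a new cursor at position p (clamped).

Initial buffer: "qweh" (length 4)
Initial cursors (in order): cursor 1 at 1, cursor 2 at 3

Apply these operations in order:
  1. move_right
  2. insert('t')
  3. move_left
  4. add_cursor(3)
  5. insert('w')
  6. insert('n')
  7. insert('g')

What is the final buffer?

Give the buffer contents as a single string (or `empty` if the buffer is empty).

Answer: qwwngtwngehwngt

Derivation:
After op 1 (move_right): buffer="qweh" (len 4), cursors c1@2 c2@4, authorship ....
After op 2 (insert('t')): buffer="qwteht" (len 6), cursors c1@3 c2@6, authorship ..1..2
After op 3 (move_left): buffer="qwteht" (len 6), cursors c1@2 c2@5, authorship ..1..2
After op 4 (add_cursor(3)): buffer="qwteht" (len 6), cursors c1@2 c3@3 c2@5, authorship ..1..2
After op 5 (insert('w')): buffer="qwwtwehwt" (len 9), cursors c1@3 c3@5 c2@8, authorship ..113..22
After op 6 (insert('n')): buffer="qwwntwnehwnt" (len 12), cursors c1@4 c3@7 c2@11, authorship ..11133..222
After op 7 (insert('g')): buffer="qwwngtwngehwngt" (len 15), cursors c1@5 c3@9 c2@14, authorship ..1111333..2222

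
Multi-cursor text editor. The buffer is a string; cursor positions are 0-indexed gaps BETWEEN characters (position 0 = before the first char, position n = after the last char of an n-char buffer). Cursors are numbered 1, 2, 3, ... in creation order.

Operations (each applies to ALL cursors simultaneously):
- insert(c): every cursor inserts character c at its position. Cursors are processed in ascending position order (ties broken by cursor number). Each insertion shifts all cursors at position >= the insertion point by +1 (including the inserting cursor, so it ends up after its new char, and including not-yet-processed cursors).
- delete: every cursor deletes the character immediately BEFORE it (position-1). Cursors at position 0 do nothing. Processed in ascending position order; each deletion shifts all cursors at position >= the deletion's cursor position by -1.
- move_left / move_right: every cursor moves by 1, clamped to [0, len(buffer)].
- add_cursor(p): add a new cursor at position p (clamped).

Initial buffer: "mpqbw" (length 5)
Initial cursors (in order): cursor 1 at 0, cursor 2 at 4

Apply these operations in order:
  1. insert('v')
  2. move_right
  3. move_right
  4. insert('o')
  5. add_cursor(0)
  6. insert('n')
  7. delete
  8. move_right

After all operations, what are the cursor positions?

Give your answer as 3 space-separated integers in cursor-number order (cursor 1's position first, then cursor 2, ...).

Answer: 5 9 1

Derivation:
After op 1 (insert('v')): buffer="vmpqbvw" (len 7), cursors c1@1 c2@6, authorship 1....2.
After op 2 (move_right): buffer="vmpqbvw" (len 7), cursors c1@2 c2@7, authorship 1....2.
After op 3 (move_right): buffer="vmpqbvw" (len 7), cursors c1@3 c2@7, authorship 1....2.
After op 4 (insert('o')): buffer="vmpoqbvwo" (len 9), cursors c1@4 c2@9, authorship 1..1..2.2
After op 5 (add_cursor(0)): buffer="vmpoqbvwo" (len 9), cursors c3@0 c1@4 c2@9, authorship 1..1..2.2
After op 6 (insert('n')): buffer="nvmponqbvwon" (len 12), cursors c3@1 c1@6 c2@12, authorship 31..11..2.22
After op 7 (delete): buffer="vmpoqbvwo" (len 9), cursors c3@0 c1@4 c2@9, authorship 1..1..2.2
After op 8 (move_right): buffer="vmpoqbvwo" (len 9), cursors c3@1 c1@5 c2@9, authorship 1..1..2.2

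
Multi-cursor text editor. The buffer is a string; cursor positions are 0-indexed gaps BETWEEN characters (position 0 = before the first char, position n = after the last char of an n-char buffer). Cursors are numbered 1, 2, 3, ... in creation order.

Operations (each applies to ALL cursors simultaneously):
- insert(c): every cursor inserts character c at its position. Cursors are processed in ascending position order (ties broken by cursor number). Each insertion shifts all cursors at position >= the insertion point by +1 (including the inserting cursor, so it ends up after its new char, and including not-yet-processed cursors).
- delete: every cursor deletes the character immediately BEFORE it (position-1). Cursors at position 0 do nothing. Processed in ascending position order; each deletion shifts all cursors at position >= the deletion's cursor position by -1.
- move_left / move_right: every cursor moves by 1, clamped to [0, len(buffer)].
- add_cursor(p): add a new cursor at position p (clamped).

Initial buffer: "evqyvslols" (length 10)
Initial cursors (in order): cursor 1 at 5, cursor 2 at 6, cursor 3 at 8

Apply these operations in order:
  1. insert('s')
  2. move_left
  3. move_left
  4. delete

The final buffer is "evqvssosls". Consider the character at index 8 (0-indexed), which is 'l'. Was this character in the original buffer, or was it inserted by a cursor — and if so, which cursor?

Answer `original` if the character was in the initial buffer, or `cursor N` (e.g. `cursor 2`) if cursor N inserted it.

After op 1 (insert('s')): buffer="evqyvssslosls" (len 13), cursors c1@6 c2@8 c3@11, authorship .....1.2..3..
After op 2 (move_left): buffer="evqyvssslosls" (len 13), cursors c1@5 c2@7 c3@10, authorship .....1.2..3..
After op 3 (move_left): buffer="evqyvssslosls" (len 13), cursors c1@4 c2@6 c3@9, authorship .....1.2..3..
After op 4 (delete): buffer="evqvssosls" (len 10), cursors c1@3 c2@4 c3@6, authorship .....2.3..
Authorship (.=original, N=cursor N): . . . . . 2 . 3 . .
Index 8: author = original

Answer: original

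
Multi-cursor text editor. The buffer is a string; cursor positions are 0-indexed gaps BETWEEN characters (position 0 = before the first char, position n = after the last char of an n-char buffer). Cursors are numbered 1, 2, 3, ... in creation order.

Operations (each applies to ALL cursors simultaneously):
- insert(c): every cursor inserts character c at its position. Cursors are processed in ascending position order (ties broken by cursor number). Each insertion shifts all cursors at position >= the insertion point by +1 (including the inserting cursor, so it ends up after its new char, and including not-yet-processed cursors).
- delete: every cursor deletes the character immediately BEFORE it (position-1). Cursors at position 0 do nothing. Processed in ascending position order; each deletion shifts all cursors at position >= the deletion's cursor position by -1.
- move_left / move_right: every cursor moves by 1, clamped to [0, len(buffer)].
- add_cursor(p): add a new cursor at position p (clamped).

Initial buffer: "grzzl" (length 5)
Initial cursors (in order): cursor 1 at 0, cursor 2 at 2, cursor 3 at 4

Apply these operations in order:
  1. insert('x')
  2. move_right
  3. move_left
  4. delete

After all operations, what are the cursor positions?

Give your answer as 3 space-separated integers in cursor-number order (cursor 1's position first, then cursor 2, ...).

Answer: 0 2 4

Derivation:
After op 1 (insert('x')): buffer="xgrxzzxl" (len 8), cursors c1@1 c2@4 c3@7, authorship 1..2..3.
After op 2 (move_right): buffer="xgrxzzxl" (len 8), cursors c1@2 c2@5 c3@8, authorship 1..2..3.
After op 3 (move_left): buffer="xgrxzzxl" (len 8), cursors c1@1 c2@4 c3@7, authorship 1..2..3.
After op 4 (delete): buffer="grzzl" (len 5), cursors c1@0 c2@2 c3@4, authorship .....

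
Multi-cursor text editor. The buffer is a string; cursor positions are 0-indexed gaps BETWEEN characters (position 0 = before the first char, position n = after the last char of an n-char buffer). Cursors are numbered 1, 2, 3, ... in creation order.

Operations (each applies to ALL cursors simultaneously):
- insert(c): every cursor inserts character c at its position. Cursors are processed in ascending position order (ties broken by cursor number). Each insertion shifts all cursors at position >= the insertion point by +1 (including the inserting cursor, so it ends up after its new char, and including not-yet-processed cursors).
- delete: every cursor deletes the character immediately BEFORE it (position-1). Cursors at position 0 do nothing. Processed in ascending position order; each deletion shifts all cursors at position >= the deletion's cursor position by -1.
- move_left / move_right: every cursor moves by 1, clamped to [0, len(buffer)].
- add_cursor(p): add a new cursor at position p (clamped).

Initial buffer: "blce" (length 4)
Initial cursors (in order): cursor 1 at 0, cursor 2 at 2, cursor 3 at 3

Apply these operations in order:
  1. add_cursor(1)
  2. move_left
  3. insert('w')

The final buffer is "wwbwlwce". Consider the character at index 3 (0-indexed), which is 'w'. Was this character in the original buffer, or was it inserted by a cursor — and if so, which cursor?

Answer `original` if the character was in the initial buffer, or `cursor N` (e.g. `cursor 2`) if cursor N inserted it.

Answer: cursor 2

Derivation:
After op 1 (add_cursor(1)): buffer="blce" (len 4), cursors c1@0 c4@1 c2@2 c3@3, authorship ....
After op 2 (move_left): buffer="blce" (len 4), cursors c1@0 c4@0 c2@1 c3@2, authorship ....
After op 3 (insert('w')): buffer="wwbwlwce" (len 8), cursors c1@2 c4@2 c2@4 c3@6, authorship 14.2.3..
Authorship (.=original, N=cursor N): 1 4 . 2 . 3 . .
Index 3: author = 2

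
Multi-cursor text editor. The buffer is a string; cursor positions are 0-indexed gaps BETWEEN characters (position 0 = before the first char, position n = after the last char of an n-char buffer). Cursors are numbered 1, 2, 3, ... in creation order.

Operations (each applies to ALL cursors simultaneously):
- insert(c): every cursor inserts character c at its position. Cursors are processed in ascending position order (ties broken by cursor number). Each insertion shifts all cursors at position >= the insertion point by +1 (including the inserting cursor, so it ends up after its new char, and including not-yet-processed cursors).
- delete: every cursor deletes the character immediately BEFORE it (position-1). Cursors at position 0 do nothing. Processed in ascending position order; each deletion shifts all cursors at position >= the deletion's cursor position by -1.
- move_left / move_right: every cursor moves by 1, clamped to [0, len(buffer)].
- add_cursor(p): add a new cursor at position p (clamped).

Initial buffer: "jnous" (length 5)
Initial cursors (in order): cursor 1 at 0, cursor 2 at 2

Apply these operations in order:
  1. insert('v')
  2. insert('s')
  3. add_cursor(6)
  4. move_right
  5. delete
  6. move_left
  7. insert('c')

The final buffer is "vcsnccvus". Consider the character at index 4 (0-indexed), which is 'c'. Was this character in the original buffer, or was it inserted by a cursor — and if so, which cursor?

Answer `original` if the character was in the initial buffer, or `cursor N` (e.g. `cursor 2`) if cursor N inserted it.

After op 1 (insert('v')): buffer="vjnvous" (len 7), cursors c1@1 c2@4, authorship 1..2...
After op 2 (insert('s')): buffer="vsjnvsous" (len 9), cursors c1@2 c2@6, authorship 11..22...
After op 3 (add_cursor(6)): buffer="vsjnvsous" (len 9), cursors c1@2 c2@6 c3@6, authorship 11..22...
After op 4 (move_right): buffer="vsjnvsous" (len 9), cursors c1@3 c2@7 c3@7, authorship 11..22...
After op 5 (delete): buffer="vsnvus" (len 6), cursors c1@2 c2@4 c3@4, authorship 11.2..
After op 6 (move_left): buffer="vsnvus" (len 6), cursors c1@1 c2@3 c3@3, authorship 11.2..
After op 7 (insert('c')): buffer="vcsnccvus" (len 9), cursors c1@2 c2@6 c3@6, authorship 111.232..
Authorship (.=original, N=cursor N): 1 1 1 . 2 3 2 . .
Index 4: author = 2

Answer: cursor 2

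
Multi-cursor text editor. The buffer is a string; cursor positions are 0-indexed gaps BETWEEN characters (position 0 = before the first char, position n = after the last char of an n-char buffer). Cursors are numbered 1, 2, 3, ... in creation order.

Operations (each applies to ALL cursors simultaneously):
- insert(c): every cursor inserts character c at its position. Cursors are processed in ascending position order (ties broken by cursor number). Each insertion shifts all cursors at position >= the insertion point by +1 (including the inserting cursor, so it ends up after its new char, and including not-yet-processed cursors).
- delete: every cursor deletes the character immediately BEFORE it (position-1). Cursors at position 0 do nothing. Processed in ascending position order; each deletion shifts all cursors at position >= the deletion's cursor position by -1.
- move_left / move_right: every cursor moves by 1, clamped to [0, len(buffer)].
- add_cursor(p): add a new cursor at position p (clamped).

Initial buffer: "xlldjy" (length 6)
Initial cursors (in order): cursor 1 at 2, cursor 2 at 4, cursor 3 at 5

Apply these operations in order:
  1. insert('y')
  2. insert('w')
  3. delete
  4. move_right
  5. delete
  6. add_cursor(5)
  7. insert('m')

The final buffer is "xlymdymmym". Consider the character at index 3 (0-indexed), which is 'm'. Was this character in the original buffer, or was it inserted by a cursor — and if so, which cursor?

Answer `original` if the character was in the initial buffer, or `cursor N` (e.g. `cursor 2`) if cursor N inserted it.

After op 1 (insert('y')): buffer="xlyldyjyy" (len 9), cursors c1@3 c2@6 c3@8, authorship ..1..2.3.
After op 2 (insert('w')): buffer="xlywldywjywy" (len 12), cursors c1@4 c2@8 c3@11, authorship ..11..22.33.
After op 3 (delete): buffer="xlyldyjyy" (len 9), cursors c1@3 c2@6 c3@8, authorship ..1..2.3.
After op 4 (move_right): buffer="xlyldyjyy" (len 9), cursors c1@4 c2@7 c3@9, authorship ..1..2.3.
After op 5 (delete): buffer="xlydyy" (len 6), cursors c1@3 c2@5 c3@6, authorship ..1.23
After op 6 (add_cursor(5)): buffer="xlydyy" (len 6), cursors c1@3 c2@5 c4@5 c3@6, authorship ..1.23
After op 7 (insert('m')): buffer="xlymdymmym" (len 10), cursors c1@4 c2@8 c4@8 c3@10, authorship ..11.22433
Authorship (.=original, N=cursor N): . . 1 1 . 2 2 4 3 3
Index 3: author = 1

Answer: cursor 1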